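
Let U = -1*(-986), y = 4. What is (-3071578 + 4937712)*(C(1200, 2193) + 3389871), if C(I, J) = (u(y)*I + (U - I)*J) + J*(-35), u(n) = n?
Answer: 5315895438276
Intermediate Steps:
U = 986
C(I, J) = -35*J + 4*I + J*(986 - I) (C(I, J) = (4*I + (986 - I)*J) + J*(-35) = (4*I + J*(986 - I)) - 35*J = -35*J + 4*I + J*(986 - I))
(-3071578 + 4937712)*(C(1200, 2193) + 3389871) = (-3071578 + 4937712)*((4*1200 + 951*2193 - 1*1200*2193) + 3389871) = 1866134*((4800 + 2085543 - 2631600) + 3389871) = 1866134*(-541257 + 3389871) = 1866134*2848614 = 5315895438276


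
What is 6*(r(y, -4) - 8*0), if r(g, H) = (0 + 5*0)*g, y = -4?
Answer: 0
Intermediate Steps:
r(g, H) = 0 (r(g, H) = (0 + 0)*g = 0*g = 0)
6*(r(y, -4) - 8*0) = 6*(0 - 8*0) = 6*(0 + 0) = 6*0 = 0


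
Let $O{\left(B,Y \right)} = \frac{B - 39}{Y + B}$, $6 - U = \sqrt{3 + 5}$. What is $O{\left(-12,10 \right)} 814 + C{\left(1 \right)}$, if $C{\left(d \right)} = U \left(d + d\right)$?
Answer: $20769 - 4 \sqrt{2} \approx 20763.0$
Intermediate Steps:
$U = 6 - 2 \sqrt{2}$ ($U = 6 - \sqrt{3 + 5} = 6 - \sqrt{8} = 6 - 2 \sqrt{2} \approx 3.1716$)
$O{\left(B,Y \right)} = \frac{-39 + B}{B + Y}$
$C{\left(d \right)} = 2 d \left(6 - 2 \sqrt{2}\right)$ ($C{\left(d \right)} = \left(6 - 2 \sqrt{2}\right) \left(d + d\right) = \left(6 - 2 \sqrt{2}\right) 2 d = 2 d \left(6 - 2 \sqrt{2}\right)$)
$O{\left(-12,10 \right)} 814 + C{\left(1 \right)} = \frac{-39 - 12}{-12 + 10} \cdot 814 + 4 \cdot 1 \left(3 - \sqrt{2}\right) = \frac{1}{-2} \left(-51\right) 814 + \left(12 - 4 \sqrt{2}\right) = \left(- \frac{1}{2}\right) \left(-51\right) 814 + \left(12 - 4 \sqrt{2}\right) = \frac{51}{2} \cdot 814 + \left(12 - 4 \sqrt{2}\right) = 20757 + \left(12 - 4 \sqrt{2}\right) = 20769 - 4 \sqrt{2}$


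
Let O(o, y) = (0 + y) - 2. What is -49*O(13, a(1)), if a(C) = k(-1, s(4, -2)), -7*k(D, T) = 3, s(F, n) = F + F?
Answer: 119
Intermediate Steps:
s(F, n) = 2*F
k(D, T) = -3/7 (k(D, T) = -⅐*3 = -3/7)
a(C) = -3/7
O(o, y) = -2 + y (O(o, y) = y - 2 = -2 + y)
-49*O(13, a(1)) = -49*(-2 - 3/7) = -49*(-17/7) = 119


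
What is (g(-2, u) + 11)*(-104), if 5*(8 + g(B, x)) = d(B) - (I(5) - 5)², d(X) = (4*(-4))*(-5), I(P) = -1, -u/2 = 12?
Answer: -6136/5 ≈ -1227.2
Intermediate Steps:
u = -24 (u = -2*12 = -24)
d(X) = 80 (d(X) = -16*(-5) = 80)
g(B, x) = ⅘ (g(B, x) = -8 + (80 - (-1 - 5)²)/5 = -8 + (80 - 1*(-6)²)/5 = -8 + (80 - 1*36)/5 = -8 + (80 - 36)/5 = -8 + (⅕)*44 = -8 + 44/5 = ⅘)
(g(-2, u) + 11)*(-104) = (⅘ + 11)*(-104) = (59/5)*(-104) = -6136/5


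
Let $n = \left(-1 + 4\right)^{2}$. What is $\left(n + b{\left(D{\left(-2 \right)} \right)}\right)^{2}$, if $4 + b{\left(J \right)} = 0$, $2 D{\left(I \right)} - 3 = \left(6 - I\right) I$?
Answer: $25$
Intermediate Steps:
$D{\left(I \right)} = \frac{3}{2} + \frac{I \left(6 - I\right)}{2}$ ($D{\left(I \right)} = \frac{3}{2} + \frac{\left(6 - I\right) I}{2} = \frac{3}{2} + \frac{I \left(6 - I\right)}{2}$)
$b{\left(J \right)} = -4$ ($b{\left(J \right)} = -4 + 0 = -4$)
$n = 9$ ($n = 3^{2} = 9$)
$\left(n + b{\left(D{\left(-2 \right)} \right)}\right)^{2} = \left(9 - 4\right)^{2} = 5^{2} = 25$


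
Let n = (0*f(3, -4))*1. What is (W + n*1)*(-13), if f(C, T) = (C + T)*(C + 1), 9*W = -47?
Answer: 611/9 ≈ 67.889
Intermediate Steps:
W = -47/9 (W = (⅑)*(-47) = -47/9 ≈ -5.2222)
f(C, T) = (1 + C)*(C + T) (f(C, T) = (C + T)*(1 + C) = (1 + C)*(C + T))
n = 0 (n = (0*(3 - 4 + 3² + 3*(-4)))*1 = (0*(3 - 4 + 9 - 12))*1 = (0*(-4))*1 = 0*1 = 0)
(W + n*1)*(-13) = (-47/9 + 0*1)*(-13) = (-47/9 + 0)*(-13) = -47/9*(-13) = 611/9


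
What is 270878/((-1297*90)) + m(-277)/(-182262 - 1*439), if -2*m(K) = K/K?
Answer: -49489623113/21326687730 ≈ -2.3205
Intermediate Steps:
m(K) = -½ (m(K) = -K/(2*K) = -½*1 = -½)
270878/((-1297*90)) + m(-277)/(-182262 - 1*439) = 270878/((-1297*90)) - 1/(2*(-182262 - 1*439)) = 270878/(-116730) - 1/(2*(-182262 - 439)) = 270878*(-1/116730) - ½/(-182701) = -135439/58365 - ½*(-1/182701) = -135439/58365 + 1/365402 = -49489623113/21326687730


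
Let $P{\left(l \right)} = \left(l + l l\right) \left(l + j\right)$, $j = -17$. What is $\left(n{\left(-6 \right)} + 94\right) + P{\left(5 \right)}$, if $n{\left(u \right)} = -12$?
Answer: $-278$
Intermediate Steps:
$P{\left(l \right)} = \left(-17 + l\right) \left(l + l^{2}\right)$ ($P{\left(l \right)} = \left(l + l l\right) \left(l - 17\right) = \left(l + l^{2}\right) \left(-17 + l\right) = \left(-17 + l\right) \left(l + l^{2}\right)$)
$\left(n{\left(-6 \right)} + 94\right) + P{\left(5 \right)} = \left(-12 + 94\right) + 5 \left(-17 + 5^{2} - 80\right) = 82 + 5 \left(-17 + 25 - 80\right) = 82 + 5 \left(-72\right) = 82 - 360 = -278$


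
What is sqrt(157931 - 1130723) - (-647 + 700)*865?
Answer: -45845 + 6*I*sqrt(27022) ≈ -45845.0 + 986.3*I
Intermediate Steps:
sqrt(157931 - 1130723) - (-647 + 700)*865 = sqrt(-972792) - 53*865 = 6*I*sqrt(27022) - 1*45845 = 6*I*sqrt(27022) - 45845 = -45845 + 6*I*sqrt(27022)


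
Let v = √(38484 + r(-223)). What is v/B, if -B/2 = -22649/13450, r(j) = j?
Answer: 6725*√38261/22649 ≈ 58.079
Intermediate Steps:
v = √38261 (v = √(38484 - 223) = √38261 ≈ 195.60)
B = 22649/6725 (B = -(-45298)/13450 = -2*(-22649/13450) = 22649/6725 ≈ 3.3679)
v/B = √38261/(22649/6725) = √38261*(6725/22649) = 6725*√38261/22649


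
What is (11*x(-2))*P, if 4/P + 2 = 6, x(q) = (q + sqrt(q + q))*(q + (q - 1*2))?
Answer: 132 - 132*I ≈ 132.0 - 132.0*I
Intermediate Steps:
x(q) = (-2 + 2*q)*(q + sqrt(2)*sqrt(q)) (x(q) = (q + sqrt(2*q))*(q + (q - 2)) = (q + sqrt(2)*sqrt(q))*(q + (-2 + q)) = (q + sqrt(2)*sqrt(q))*(-2 + 2*q) = (-2 + 2*q)*(q + sqrt(2)*sqrt(q)))
P = 1 (P = 4/(-2 + 6) = 4/4 = 4*(1/4) = 1)
(11*x(-2))*P = (11*(-2*(-2) + 2*(-2)**2 - 2*sqrt(2)*sqrt(-2) + 2*sqrt(2)*(-2)**(3/2)))*1 = (11*(4 + 2*4 - 2*sqrt(2)*I*sqrt(2) + 2*sqrt(2)*(-2*I*sqrt(2))))*1 = (11*(4 + 8 - 4*I - 8*I))*1 = (11*(12 - 12*I))*1 = (132 - 132*I)*1 = 132 - 132*I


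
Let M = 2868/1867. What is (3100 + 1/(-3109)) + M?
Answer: 18002874045/5804503 ≈ 3101.5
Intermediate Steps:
M = 2868/1867 (M = 2868*(1/1867) = 2868/1867 ≈ 1.5362)
(3100 + 1/(-3109)) + M = (3100 + 1/(-3109)) + 2868/1867 = (3100 - 1/3109) + 2868/1867 = 9637899/3109 + 2868/1867 = 18002874045/5804503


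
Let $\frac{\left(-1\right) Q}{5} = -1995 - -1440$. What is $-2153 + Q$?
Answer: $622$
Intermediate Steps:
$Q = 2775$ ($Q = - 5 \left(-1995 - -1440\right) = - 5 \left(-1995 + 1440\right) = \left(-5\right) \left(-555\right) = 2775$)
$-2153 + Q = -2153 + 2775 = 622$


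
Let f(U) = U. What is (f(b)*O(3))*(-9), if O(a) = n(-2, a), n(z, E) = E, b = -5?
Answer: 135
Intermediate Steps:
O(a) = a
(f(b)*O(3))*(-9) = -5*3*(-9) = -15*(-9) = 135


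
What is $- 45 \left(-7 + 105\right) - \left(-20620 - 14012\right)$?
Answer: $30222$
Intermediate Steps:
$- 45 \left(-7 + 105\right) - \left(-20620 - 14012\right) = \left(-45\right) 98 - \left(-20620 - 14012\right) = -4410 - -34632 = -4410 + 34632 = 30222$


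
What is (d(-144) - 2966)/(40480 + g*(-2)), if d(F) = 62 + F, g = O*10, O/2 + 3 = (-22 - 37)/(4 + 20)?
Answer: -9144/122095 ≈ -0.074893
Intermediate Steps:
O = -131/12 (O = -6 + 2*((-22 - 37)/(4 + 20)) = -6 + 2*(-59/24) = -6 - 59/12 = -131/12 ≈ -10.917)
g = -655/6 (g = -131/12*10 = -655/6 ≈ -109.17)
(d(-144) - 2966)/(40480 + g*(-2)) = ((62 - 144) - 2966)/(40480 - 655/6*(-2)) = (-82 - 2966)/(40480 + 655/3) = -3048/122095/3 = -3048*3/122095 = -9144/122095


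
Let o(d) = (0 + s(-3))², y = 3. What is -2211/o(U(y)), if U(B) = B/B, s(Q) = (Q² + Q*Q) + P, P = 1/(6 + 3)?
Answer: -179091/26569 ≈ -6.7406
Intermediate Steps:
P = ⅑ (P = 1/9 = ⅑ ≈ 0.11111)
s(Q) = ⅑ + 2*Q² (s(Q) = (Q² + Q*Q) + ⅑ = (Q² + Q²) + ⅑ = 2*Q² + ⅑ = ⅑ + 2*Q²)
U(B) = 1
o(d) = 26569/81 (o(d) = (0 + (⅑ + 2*(-3)²))² = (0 + (⅑ + 2*9))² = (0 + (⅑ + 18))² = (0 + 163/9)² = (163/9)² = 26569/81)
-2211/o(U(y)) = -2211/26569/81 = -2211*81/26569 = -179091/26569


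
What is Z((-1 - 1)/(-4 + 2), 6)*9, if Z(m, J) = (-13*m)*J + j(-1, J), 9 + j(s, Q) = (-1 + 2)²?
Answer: -774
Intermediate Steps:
j(s, Q) = -8 (j(s, Q) = -9 + (-1 + 2)² = -9 + 1² = -9 + 1 = -8)
Z(m, J) = -8 - 13*J*m (Z(m, J) = (-13*m)*J - 8 = -13*J*m - 8 = -8 - 13*J*m)
Z((-1 - 1)/(-4 + 2), 6)*9 = (-8 - 13*6*(-1 - 1)/(-4 + 2))*9 = (-8 - 13*6*(-2/(-2)))*9 = (-8 - 13*6*(-2*(-½)))*9 = (-8 - 13*6*1)*9 = (-8 - 78)*9 = -86*9 = -774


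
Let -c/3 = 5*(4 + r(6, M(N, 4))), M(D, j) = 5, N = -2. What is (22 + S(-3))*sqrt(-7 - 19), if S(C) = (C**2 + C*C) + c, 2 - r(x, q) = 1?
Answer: -35*I*sqrt(26) ≈ -178.47*I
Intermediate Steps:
r(x, q) = 1 (r(x, q) = 2 - 1*1 = 2 - 1 = 1)
c = -75 (c = -15*(4 + 1) = -15*5 = -3*25 = -75)
S(C) = -75 + 2*C**2 (S(C) = (C**2 + C*C) - 75 = (C**2 + C**2) - 75 = 2*C**2 - 75 = -75 + 2*C**2)
(22 + S(-3))*sqrt(-7 - 19) = (22 + (-75 + 2*(-3)**2))*sqrt(-7 - 19) = (22 + (-75 + 2*9))*sqrt(-26) = (22 + (-75 + 18))*(I*sqrt(26)) = (22 - 57)*(I*sqrt(26)) = -35*I*sqrt(26)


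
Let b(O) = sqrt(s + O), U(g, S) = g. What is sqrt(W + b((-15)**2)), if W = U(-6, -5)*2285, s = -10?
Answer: sqrt(-13710 + sqrt(215)) ≈ 117.03*I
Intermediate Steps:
b(O) = sqrt(-10 + O)
W = -13710 (W = -6*2285 = -13710)
sqrt(W + b((-15)**2)) = sqrt(-13710 + sqrt(-10 + (-15)**2)) = sqrt(-13710 + sqrt(-10 + 225)) = sqrt(-13710 + sqrt(215))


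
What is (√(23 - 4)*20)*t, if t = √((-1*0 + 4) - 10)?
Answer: 20*I*√114 ≈ 213.54*I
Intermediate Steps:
t = I*√6 (t = √((0 + 4) - 10) = √(4 - 10) = √(-6) = I*√6 ≈ 2.4495*I)
(√(23 - 4)*20)*t = (√(23 - 4)*20)*(I*√6) = (√19*20)*(I*√6) = (20*√19)*(I*√6) = 20*I*√114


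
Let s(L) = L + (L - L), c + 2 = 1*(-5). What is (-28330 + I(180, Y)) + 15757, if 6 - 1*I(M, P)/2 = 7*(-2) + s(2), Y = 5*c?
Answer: -12537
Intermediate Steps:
c = -7 (c = -2 + 1*(-5) = -2 - 5 = -7)
s(L) = L (s(L) = L + 0 = L)
Y = -35 (Y = 5*(-7) = -35)
I(M, P) = 36 (I(M, P) = 12 - 2*(7*(-2) + 2) = 12 - 2*(-14 + 2) = 12 - 2*(-12) = 12 + 24 = 36)
(-28330 + I(180, Y)) + 15757 = (-28330 + 36) + 15757 = -28294 + 15757 = -12537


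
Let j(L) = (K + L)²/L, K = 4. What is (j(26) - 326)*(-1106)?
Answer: 4189528/13 ≈ 3.2227e+5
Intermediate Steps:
j(L) = (4 + L)²/L
(j(26) - 326)*(-1106) = ((4 + 26)²/26 - 326)*(-1106) = ((1/26)*30² - 326)*(-1106) = ((1/26)*900 - 326)*(-1106) = (450/13 - 326)*(-1106) = -3788/13*(-1106) = 4189528/13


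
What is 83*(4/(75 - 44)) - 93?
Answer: -2551/31 ≈ -82.290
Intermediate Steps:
83*(4/(75 - 44)) - 93 = 83*(4/31) - 93 = 332/31 - 93 = -2551/31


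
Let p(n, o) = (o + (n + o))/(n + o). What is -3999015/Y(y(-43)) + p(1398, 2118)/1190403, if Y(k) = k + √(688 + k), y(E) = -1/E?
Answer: 9996129544365043/73952024975361 - 171957645*√1272155/1272154 ≈ -1.5232e+5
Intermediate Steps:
p(n, o) = (n + 2*o)/(n + o)
-3999015/Y(y(-43)) + p(1398, 2118)/1190403 = -3999015/(-1/(-43) + √(688 - 1/(-43))) + ((1398 + 2*2118)/(1398 + 2118))/1190403 = -3999015/(-1*(-1/43) + √(688 - 1*(-1/43))) + ((1398 + 4236)/3516)*(1/1190403) = -3999015/(1/43 + √(688 + 1/43)) + ((1/3516)*5634)*(1/1190403) = -3999015/(1/43 + √(29585/43)) + (939/586)*(1/1190403) = -3999015/(1/43 + √1272155/43) + 313/232525386 = 313/232525386 - 3999015/(1/43 + √1272155/43)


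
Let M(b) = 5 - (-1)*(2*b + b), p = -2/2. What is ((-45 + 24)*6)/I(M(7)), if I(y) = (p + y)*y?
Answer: -63/325 ≈ -0.19385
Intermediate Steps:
p = -1 (p = -2*½ = -1)
M(b) = 5 + 3*b (M(b) = 5 - (-1)*3*b = 5 - (-3)*b = 5 + 3*b)
I(y) = y*(-1 + y) (I(y) = (-1 + y)*y = y*(-1 + y))
((-45 + 24)*6)/I(M(7)) = ((-45 + 24)*6)/(((5 + 3*7)*(-1 + (5 + 3*7)))) = (-21*6)/(((5 + 21)*(-1 + (5 + 21)))) = -126*1/(26*(-1 + 26)) = -126/(26*25) = -126/650 = -126*1/650 = -63/325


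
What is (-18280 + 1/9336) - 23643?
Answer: -391393127/9336 ≈ -41923.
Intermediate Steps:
(-18280 + 1/9336) - 23643 = -170662079/9336 - 23643 = -391393127/9336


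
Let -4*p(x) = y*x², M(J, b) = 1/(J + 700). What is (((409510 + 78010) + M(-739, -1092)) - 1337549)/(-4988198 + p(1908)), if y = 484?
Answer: 16575566/8686944669 ≈ 0.0019081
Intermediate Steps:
M(J, b) = 1/(700 + J)
p(x) = -121*x²
(((409510 + 78010) + M(-739, -1092)) - 1337549)/(-4988198 + p(1908)) = (((409510 + 78010) + 1/(700 - 739)) - 1337549)/(-4988198 - 121*1908²) = ((487520 + 1/(-39)) - 1337549)/(-4988198 - 121*3640464) = ((487520 - 1/39) - 1337549)/(-4988198 - 440496144) = (19013279/39 - 1337549)/(-445484342) = -33151132/39*(-1/445484342) = 16575566/8686944669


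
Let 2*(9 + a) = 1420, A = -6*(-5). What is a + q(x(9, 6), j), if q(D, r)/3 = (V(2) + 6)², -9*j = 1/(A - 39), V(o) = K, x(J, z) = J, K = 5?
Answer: 1064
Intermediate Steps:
A = 30
V(o) = 5
a = 701 (a = -9 + (½)*1420 = -9 + 710 = 701)
j = 1/81 (j = -1/(9*(30 - 39)) = -⅑/(-9) = -⅑*(-⅑) = 1/81 ≈ 0.012346)
q(D, r) = 363 (q(D, r) = 3*(5 + 6)² = 3*11² = 3*121 = 363)
a + q(x(9, 6), j) = 701 + 363 = 1064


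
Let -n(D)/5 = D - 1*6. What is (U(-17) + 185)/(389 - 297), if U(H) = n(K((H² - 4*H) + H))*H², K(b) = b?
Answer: -482445/92 ≈ -5244.0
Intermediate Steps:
n(D) = 30 - 5*D (n(D) = -5*(D - 1*6) = -5*(D - 6) = -5*(-6 + D) = 30 - 5*D)
U(H) = H²*(30 - 5*H² + 15*H) (U(H) = (30 - 5*((H² - 4*H) + H))*H² = (30 - 5*(H² - 3*H))*H² = (30 + (-5*H² + 15*H))*H² = (30 - 5*H² + 15*H)*H² = H²*(30 - 5*H² + 15*H))
(U(-17) + 185)/(389 - 297) = (5*(-17)²*(6 - 1*(-17)*(-3 - 17)) + 185)/(389 - 297) = (5*289*(6 - 1*(-17)*(-20)) + 185)/92 = (5*289*(6 - 340) + 185)*(1/92) = (5*289*(-334) + 185)*(1/92) = (-482630 + 185)*(1/92) = -482445*1/92 = -482445/92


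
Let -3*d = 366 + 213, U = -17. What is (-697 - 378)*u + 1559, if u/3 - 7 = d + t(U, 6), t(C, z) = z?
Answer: 582059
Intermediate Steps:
d = -193 (d = -(366 + 213)/3 = -⅓*579 = -193)
u = -540 (u = 21 + 3*(-193 + 6) = 21 + 3*(-187) = 21 - 561 = -540)
(-697 - 378)*u + 1559 = (-697 - 378)*(-540) + 1559 = -1075*(-540) + 1559 = 580500 + 1559 = 582059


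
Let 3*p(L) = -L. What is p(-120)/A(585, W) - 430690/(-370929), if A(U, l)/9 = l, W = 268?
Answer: 6754240/5735133 ≈ 1.1777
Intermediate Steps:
A(U, l) = 9*l
p(L) = -L/3 (p(L) = (-L)/3 = -L/3)
p(-120)/A(585, W) - 430690/(-370929) = (-1/3*(-120))/((9*268)) - 430690/(-370929) = 40/2412 - 430690*(-1/370929) = 40*(1/2412) + 33130/28533 = 10/603 + 33130/28533 = 6754240/5735133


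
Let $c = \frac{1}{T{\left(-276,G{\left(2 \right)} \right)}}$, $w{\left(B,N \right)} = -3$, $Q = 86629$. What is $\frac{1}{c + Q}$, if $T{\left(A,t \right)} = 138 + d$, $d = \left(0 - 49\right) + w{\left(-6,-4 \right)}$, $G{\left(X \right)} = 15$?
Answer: $\frac{86}{7450095} \approx 1.1543 \cdot 10^{-5}$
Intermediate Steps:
$d = -52$ ($d = \left(0 - 49\right) - 3 = -49 - 3 = -52$)
$T{\left(A,t \right)} = 86$ ($T{\left(A,t \right)} = 138 - 52 = 86$)
$c = \frac{1}{86} \approx 0.011628$
$\frac{1}{c + Q} = \frac{1}{\frac{1}{86} + 86629} = \frac{1}{\frac{7450095}{86}} = \frac{86}{7450095}$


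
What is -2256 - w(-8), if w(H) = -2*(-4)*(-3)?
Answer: -2232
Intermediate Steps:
w(H) = -24 (w(H) = 8*(-3) = -24)
-2256 - w(-8) = -2256 - 1*(-24) = -2256 + 24 = -2232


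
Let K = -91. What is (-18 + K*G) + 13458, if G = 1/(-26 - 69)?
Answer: 1276891/95 ≈ 13441.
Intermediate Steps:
G = -1/95 (G = 1/(-95) = -1/95 ≈ -0.010526)
(-18 + K*G) + 13458 = (-18 - 91*(-1/95)) + 13458 = (-18 + 91/95) + 13458 = -1619/95 + 13458 = 1276891/95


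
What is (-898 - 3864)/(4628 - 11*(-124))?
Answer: -2381/2996 ≈ -0.79473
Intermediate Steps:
(-898 - 3864)/(4628 - 11*(-124)) = -4762/(4628 + 1364) = -4762/5992 = -4762*1/5992 = -2381/2996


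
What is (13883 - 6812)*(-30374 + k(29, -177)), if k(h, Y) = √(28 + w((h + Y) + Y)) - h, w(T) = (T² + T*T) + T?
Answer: -214979613 + 7071*√210953 ≈ -2.1173e+8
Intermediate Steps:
w(T) = T + 2*T² (w(T) = (T² + T²) + T = 2*T² + T = T + 2*T²)
k(h, Y) = √(28 + (h + 2*Y)*(1 + 2*h + 4*Y)) - h (k(h, Y) = √(28 + ((h + Y) + Y)*(1 + 2*((h + Y) + Y))) - h = √(28 + ((Y + h) + Y)*(1 + 2*((Y + h) + Y))) - h = √(28 + (h + 2*Y)*(1 + 2*(h + 2*Y))) - h = √(28 + (h + 2*Y)*(1 + (2*h + 4*Y))) - h = √(28 + (h + 2*Y)*(1 + 2*h + 4*Y)) - h)
(13883 - 6812)*(-30374 + k(29, -177)) = (13883 - 6812)*(-30374 + (√(28 + (29 + 2*(-177))*(1 + 2*29 + 4*(-177))) - 1*29)) = 7071*(-30374 + (√(28 + (29 - 354)*(1 + 58 - 708)) - 29)) = 7071*(-30374 + (√(28 - 325*(-649)) - 29)) = 7071*(-30374 + (√(28 + 210925) - 29)) = 7071*(-30374 + (√210953 - 29)) = 7071*(-30374 + (-29 + √210953)) = 7071*(-30403 + √210953) = -214979613 + 7071*√210953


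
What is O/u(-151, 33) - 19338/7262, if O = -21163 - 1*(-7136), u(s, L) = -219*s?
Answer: -370676198/120073539 ≈ -3.0871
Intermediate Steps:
O = -14027 (O = -21163 + 7136 = -14027)
O/u(-151, 33) - 19338/7262 = -14027/((-219*(-151))) - 19338/7262 = -14027/33069 - 19338*1/7262 = -14027*1/33069 - 9669/3631 = -14027/33069 - 9669/3631 = -370676198/120073539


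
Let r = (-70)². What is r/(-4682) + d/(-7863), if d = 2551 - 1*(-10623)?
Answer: -50104684/18407283 ≈ -2.7220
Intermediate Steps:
d = 13174 (d = 2551 + 10623 = 13174)
r = 4900
r/(-4682) + d/(-7863) = 4900/(-4682) + 13174/(-7863) = 4900*(-1/4682) + 13174*(-1/7863) = -2450/2341 - 13174/7863 = -50104684/18407283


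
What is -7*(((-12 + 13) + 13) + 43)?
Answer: -399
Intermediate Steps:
-7*(((-12 + 13) + 13) + 43) = -7*((1 + 13) + 43) = -7*(14 + 43) = -7*57 = -399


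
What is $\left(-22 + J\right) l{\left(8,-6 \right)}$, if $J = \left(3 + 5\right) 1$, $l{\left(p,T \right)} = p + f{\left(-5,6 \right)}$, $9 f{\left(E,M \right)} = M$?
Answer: $- \frac{364}{3} \approx -121.33$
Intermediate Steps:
$f{\left(E,M \right)} = \frac{M}{9}$
$l{\left(p,T \right)} = \frac{2}{3} + p$ ($l{\left(p,T \right)} = p + \frac{1}{9} \cdot 6 = p + \frac{2}{3} = \frac{2}{3} + p$)
$J = 8$ ($J = 8 \cdot 1 = 8$)
$\left(-22 + J\right) l{\left(8,-6 \right)} = \left(-22 + 8\right) \left(\frac{2}{3} + 8\right) = \left(-14\right) \frac{26}{3} = - \frac{364}{3}$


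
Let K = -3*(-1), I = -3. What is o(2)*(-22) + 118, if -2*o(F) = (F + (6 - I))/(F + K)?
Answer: 711/5 ≈ 142.20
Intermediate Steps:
K = 3
o(F) = -(9 + F)/(2*(3 + F)) (o(F) = -(F + (6 - 1*(-3)))/(2*(F + 3)) = -(F + (6 + 3))/(2*(3 + F)) = -(F + 9)/(2*(3 + F)) = -(9 + F)/(2*(3 + F)))
o(2)*(-22) + 118 = ((-9 - 1*2)/(2*(3 + 2)))*(-22) + 118 = ((½)*(-9 - 2)/5)*(-22) + 118 = ((½)*(⅕)*(-11))*(-22) + 118 = -11/10*(-22) + 118 = 121/5 + 118 = 711/5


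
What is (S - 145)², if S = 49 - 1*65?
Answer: 25921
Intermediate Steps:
S = -16 (S = 49 - 65 = -16)
(S - 145)² = (-16 - 145)² = (-161)² = 25921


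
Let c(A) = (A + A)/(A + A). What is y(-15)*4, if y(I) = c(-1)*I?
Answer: -60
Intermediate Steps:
c(A) = 1 (c(A) = (2*A)/((2*A)) = (2*A)*(1/(2*A)) = 1)
y(I) = I (y(I) = 1*I = I)
y(-15)*4 = -15*4 = -60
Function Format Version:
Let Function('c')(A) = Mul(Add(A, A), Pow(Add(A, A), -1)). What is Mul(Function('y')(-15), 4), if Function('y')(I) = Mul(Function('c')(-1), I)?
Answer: -60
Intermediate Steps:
Function('c')(A) = 1 (Function('c')(A) = Mul(Mul(2, A), Pow(Mul(2, A), -1)) = Mul(Mul(2, A), Mul(Rational(1, 2), Pow(A, -1))) = 1)
Function('y')(I) = I (Function('y')(I) = Mul(1, I) = I)
Mul(Function('y')(-15), 4) = Mul(-15, 4) = -60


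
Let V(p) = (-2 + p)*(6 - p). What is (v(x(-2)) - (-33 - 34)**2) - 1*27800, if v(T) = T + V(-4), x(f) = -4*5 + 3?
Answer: -32366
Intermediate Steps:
x(f) = -17 (x(f) = -20 + 3 = -17)
v(T) = -60 + T (v(T) = T + (-12 - 1*(-4)**2 + 8*(-4)) = T + (-12 - 1*16 - 32) = T + (-12 - 16 - 32) = T - 60 = -60 + T)
(v(x(-2)) - (-33 - 34)**2) - 1*27800 = ((-60 - 17) - (-33 - 34)**2) - 1*27800 = (-77 - 1*(-67)**2) - 27800 = (-77 - 1*4489) - 27800 = (-77 - 4489) - 27800 = -4566 - 27800 = -32366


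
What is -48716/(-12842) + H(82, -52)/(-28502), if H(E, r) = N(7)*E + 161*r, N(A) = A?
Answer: 372161337/91505671 ≈ 4.0671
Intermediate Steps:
H(E, r) = 7*E + 161*r
-48716/(-12842) + H(82, -52)/(-28502) = -48716/(-12842) + (7*82 + 161*(-52))/(-28502) = -48716*(-1/12842) + (574 - 8372)*(-1/28502) = 24358/6421 - 7798*(-1/28502) = 24358/6421 + 3899/14251 = 372161337/91505671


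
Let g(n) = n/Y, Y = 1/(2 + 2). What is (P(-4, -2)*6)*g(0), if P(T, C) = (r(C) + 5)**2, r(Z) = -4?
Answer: 0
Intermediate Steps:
Y = 1/4 ≈ 0.25000
P(T, C) = 1 (P(T, C) = (-4 + 5)**2 = 1**2 = 1)
g(n) = 4*n (g(n) = n/(1/4) = n*4 = 4*n)
(P(-4, -2)*6)*g(0) = (1*6)*(4*0) = 6*0 = 0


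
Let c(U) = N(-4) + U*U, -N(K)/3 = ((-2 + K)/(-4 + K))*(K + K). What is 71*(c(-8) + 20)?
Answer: 7242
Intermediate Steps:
N(K) = -6*K*(-2 + K)/(-4 + K) (N(K) = -3*(-2 + K)/(-4 + K)*(K + K) = -3*(-2 + K)/(-4 + K)*2*K = -6*K*(-2 + K)/(-4 + K))
c(U) = 18 + U² (c(U) = 6*(-4)*(2 - 1*(-4))/(-4 - 4) + U*U = 6*(-4)*(2 + 4)/(-8) + U² = 6*(-4)*(-⅛)*6 + U² = 18 + U²)
71*(c(-8) + 20) = 71*((18 + (-8)²) + 20) = 71*((18 + 64) + 20) = 71*(82 + 20) = 71*102 = 7242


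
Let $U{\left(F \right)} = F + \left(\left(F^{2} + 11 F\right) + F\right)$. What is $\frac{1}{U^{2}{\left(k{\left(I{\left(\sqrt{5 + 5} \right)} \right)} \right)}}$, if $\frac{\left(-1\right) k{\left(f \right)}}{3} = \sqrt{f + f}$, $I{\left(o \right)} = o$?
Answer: $\frac{\sqrt{10}}{180 \left(13 - 3 \cdot 2^{\frac{3}{4}} \sqrt[4]{5}\right)^{2}} \approx 0.0005903$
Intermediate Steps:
$k{\left(f \right)} = - 3 \sqrt{2} \sqrt{f}$ ($k{\left(f \right)} = - 3 \sqrt{f + f} = - 3 \sqrt{2 f} = - 3 \sqrt{2} \sqrt{f}$)
$U{\left(F \right)} = F^{2} + 13 F$ ($U{\left(F \right)} = F + \left(F^{2} + 12 F\right) = F^{2} + 13 F$)
$\frac{1}{U^{2}{\left(k{\left(I{\left(\sqrt{5 + 5} \right)} \right)} \right)}} = \frac{1}{\left(- 3 \sqrt{2} \sqrt{\sqrt{5 + 5}} \left(13 - 3 \sqrt{2} \sqrt{\sqrt{5 + 5}}\right)\right)^{2}} = \frac{1}{\left(- 3 \sqrt{2} \sqrt{\sqrt{10}} \left(13 - 3 \sqrt{2} \sqrt{\sqrt{10}}\right)\right)^{2}} = \frac{1}{\left(- 3 \sqrt{2} \sqrt[4]{10} \left(13 - 3 \sqrt{2} \sqrt[4]{10}\right)\right)^{2}} = \frac{1}{\left(- 3 \cdot 2^{\frac{3}{4}} \sqrt[4]{5} \left(13 - 3 \cdot 2^{\frac{3}{4}} \sqrt[4]{5}\right)\right)^{2}} = \frac{1}{18 \sqrt{10} \left(13 - 3 \cdot 2^{\frac{3}{4}} \sqrt[4]{5}\right)^{2}} = \frac{\sqrt{10}}{180 \left(13 - 3 \cdot 2^{\frac{3}{4}} \sqrt[4]{5}\right)^{2}}$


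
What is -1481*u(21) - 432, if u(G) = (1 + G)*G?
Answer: -684654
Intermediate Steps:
u(G) = G*(1 + G)
-1481*u(21) - 432 = -31101*(1 + 21) - 432 = -31101*22 - 432 = -1481*462 - 432 = -684222 - 432 = -684654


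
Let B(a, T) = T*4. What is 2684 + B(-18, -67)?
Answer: 2416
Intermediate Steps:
B(a, T) = 4*T
2684 + B(-18, -67) = 2684 + 4*(-67) = 2684 - 268 = 2416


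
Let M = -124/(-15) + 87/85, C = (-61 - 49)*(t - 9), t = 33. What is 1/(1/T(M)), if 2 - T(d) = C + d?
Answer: 671341/255 ≈ 2632.7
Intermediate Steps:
C = -2640 (C = (-61 - 49)*(33 - 9) = -110*24 = -2640)
M = 2369/255 (M = -124*(-1/15) + 87*(1/85) = 124/15 + 87/85 = 2369/255 ≈ 9.2902)
T(d) = 2642 - d (T(d) = 2 - (-2640 + d) = 2 + (2640 - d) = 2642 - d)
1/(1/T(M)) = 1/(1/(2642 - 1*2369/255)) = 1/(1/(2642 - 2369/255)) = 1/(1/(671341/255)) = 1/(255/671341) = 671341/255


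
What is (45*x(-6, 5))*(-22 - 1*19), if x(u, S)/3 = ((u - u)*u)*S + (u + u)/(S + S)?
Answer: 6642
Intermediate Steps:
x(u, S) = 3*u/S (x(u, S) = 3*(((u - u)*u)*S + (u + u)/(S + S)) = 3*((0*u)*S + (2*u)/((2*S))) = 3*(0*S + (2*u)*(1/(2*S))) = 3*(0 + u/S) = 3*(u/S) = 3*u/S)
(45*x(-6, 5))*(-22 - 1*19) = (45*(3*(-6)/5))*(-22 - 1*19) = (45*(3*(-6)*(⅕)))*(-22 - 19) = (45*(-18/5))*(-41) = -162*(-41) = 6642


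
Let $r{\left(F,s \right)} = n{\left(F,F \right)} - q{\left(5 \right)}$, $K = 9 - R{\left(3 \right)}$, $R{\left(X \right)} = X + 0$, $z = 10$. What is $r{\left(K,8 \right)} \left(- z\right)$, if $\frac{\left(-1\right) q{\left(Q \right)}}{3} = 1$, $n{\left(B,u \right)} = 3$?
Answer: $-60$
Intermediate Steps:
$q{\left(Q \right)} = -3$ ($q{\left(Q \right)} = \left(-3\right) 1 = -3$)
$R{\left(X \right)} = X$
$K = 6$ ($K = 9 - 3 = 6$)
$r{\left(F,s \right)} = 6$ ($r{\left(F,s \right)} = 3 - -3 = 3 + 3 = 6$)
$r{\left(K,8 \right)} \left(- z\right) = 6 \left(\left(-1\right) 10\right) = 6 \left(-10\right) = -60$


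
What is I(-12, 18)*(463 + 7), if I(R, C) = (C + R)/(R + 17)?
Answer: 564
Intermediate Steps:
I(R, C) = (C + R)/(17 + R)
I(-12, 18)*(463 + 7) = ((18 - 12)/(17 - 12))*(463 + 7) = (6/5)*470 = 564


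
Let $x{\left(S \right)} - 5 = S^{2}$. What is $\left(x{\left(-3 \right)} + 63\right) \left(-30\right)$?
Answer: $-2310$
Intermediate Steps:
$x{\left(S \right)} = 5 + S^{2}$
$\left(x{\left(-3 \right)} + 63\right) \left(-30\right) = \left(\left(5 + \left(-3\right)^{2}\right) + 63\right) \left(-30\right) = \left(\left(5 + 9\right) + 63\right) \left(-30\right) = \left(14 + 63\right) \left(-30\right) = 77 \left(-30\right) = -2310$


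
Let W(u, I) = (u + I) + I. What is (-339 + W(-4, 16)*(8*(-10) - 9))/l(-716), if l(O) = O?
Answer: 2831/716 ≈ 3.9539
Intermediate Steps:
W(u, I) = u + 2*I (W(u, I) = (I + u) + I = u + 2*I)
(-339 + W(-4, 16)*(8*(-10) - 9))/l(-716) = (-339 + (-4 + 2*16)*(8*(-10) - 9))/(-716) = (-339 + (-4 + 32)*(-80 - 9))*(-1/716) = (-339 + 28*(-89))*(-1/716) = (-339 - 2492)*(-1/716) = -2831*(-1/716) = 2831/716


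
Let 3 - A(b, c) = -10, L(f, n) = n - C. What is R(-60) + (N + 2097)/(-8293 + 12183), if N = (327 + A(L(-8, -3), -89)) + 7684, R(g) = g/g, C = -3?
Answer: 14011/3890 ≈ 3.6018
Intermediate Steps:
L(f, n) = 3 + n (L(f, n) = n - 1*(-3) = n + 3 = 3 + n)
A(b, c) = 13 (A(b, c) = 3 - 1*(-10) = 3 + 10 = 13)
R(g) = 1
N = 8024 (N = (327 + 13) + 7684 = 340 + 7684 = 8024)
R(-60) + (N + 2097)/(-8293 + 12183) = 1 + (8024 + 2097)/(-8293 + 12183) = 1 + 10121/3890 = 14011/3890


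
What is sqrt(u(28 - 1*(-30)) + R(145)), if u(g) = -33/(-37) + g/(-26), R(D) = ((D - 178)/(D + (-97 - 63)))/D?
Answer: I*sqrt(6438983941)/69745 ≈ 1.1505*I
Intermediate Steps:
R(D) = (-178 + D)/(D*(-160 + D)) (R(D) = ((-178 + D)/(D - 160))/D = ((-178 + D)/(-160 + D))/D = (-178 + D)/(D*(-160 + D)))
u(g) = 33/37 - g/26 (u(g) = -33*(-1/37) + g*(-1/26) = 33/37 - g/26)
sqrt(u(28 - 1*(-30)) + R(145)) = sqrt((33/37 - (28 - 1*(-30))/26) + (-178 + 145)/(145*(-160 + 145))) = sqrt((33/37 - (28 + 30)/26) + (1/145)*(-33)/(-15)) = sqrt((33/37 - 1/26*58) + (1/145)*(-1/15)*(-33)) = sqrt((33/37 - 29/13) + 11/725) = sqrt(-644/481 + 11/725) = sqrt(-461609/348725) = I*sqrt(6438983941)/69745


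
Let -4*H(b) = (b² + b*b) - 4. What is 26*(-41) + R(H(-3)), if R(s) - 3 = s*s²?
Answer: -8847/8 ≈ -1105.9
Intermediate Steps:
H(b) = 1 - b²/2 (H(b) = -((b² + b*b) - 4)/4 = -((b² + b²) - 4)/4 = -(2*b² - 4)/4 = -(-4 + 2*b²)/4 = 1 - b²/2)
R(s) = 3 + s³ (R(s) = 3 + s*s² = 3 + s³)
26*(-41) + R(H(-3)) = 26*(-41) + (3 + (1 - ½*(-3)²)³) = -1066 + (3 + (1 - ½*9)³) = -1066 + (3 + (1 - 9/2)³) = -1066 + (3 + (-7/2)³) = -1066 + (3 - 343/8) = -1066 - 319/8 = -8847/8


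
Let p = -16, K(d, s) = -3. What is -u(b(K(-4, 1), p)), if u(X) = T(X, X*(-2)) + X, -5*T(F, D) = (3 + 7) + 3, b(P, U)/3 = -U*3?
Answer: -707/5 ≈ -141.40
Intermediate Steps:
b(P, U) = -9*U (b(P, U) = 3*(-U*3) = 3*(-3*U) = -9*U)
T(F, D) = -13/5 (T(F, D) = -((3 + 7) + 3)/5 = -(10 + 3)/5 = -1/5*13 = -13/5)
u(X) = -13/5 + X
-u(b(K(-4, 1), p)) = -(-13/5 - 9*(-16)) = -(-13/5 + 144) = -1*707/5 = -707/5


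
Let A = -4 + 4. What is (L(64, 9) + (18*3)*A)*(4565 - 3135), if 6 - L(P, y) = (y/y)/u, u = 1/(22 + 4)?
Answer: -28600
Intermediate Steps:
u = 1/26 ≈ 0.038462
L(P, y) = -20 (L(P, y) = 6 - y/y/1/26 = 6 - 26 = -20)
A = 0
(L(64, 9) + (18*3)*A)*(4565 - 3135) = (-20 + (18*3)*0)*(4565 - 3135) = (-20 + 54*0)*1430 = (-20 + 0)*1430 = -20*1430 = -28600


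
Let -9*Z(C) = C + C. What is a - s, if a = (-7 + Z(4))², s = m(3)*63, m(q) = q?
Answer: -10268/81 ≈ -126.77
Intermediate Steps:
Z(C) = -2*C/9 (Z(C) = -(C + C)/9 = -2*C/9)
s = 189 (s = 3*63 = 189)
a = 5041/81 (a = (-7 - 2/9*4)² = (-7 - 8/9)² = (-71/9)² = 5041/81 ≈ 62.235)
a - s = 5041/81 - 1*189 = 5041/81 - 189 = -10268/81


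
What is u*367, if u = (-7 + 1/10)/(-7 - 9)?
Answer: 25323/160 ≈ 158.27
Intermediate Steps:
u = 69/160 (u = (-7 + 1/10)/(-16) = -69/10*(-1/16) = 69/160 ≈ 0.43125)
u*367 = (69/160)*367 = 25323/160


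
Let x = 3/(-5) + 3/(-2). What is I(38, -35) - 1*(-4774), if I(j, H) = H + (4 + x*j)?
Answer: 23316/5 ≈ 4663.2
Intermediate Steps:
x = -21/10 (x = 3*(-⅕) + 3*(-½) = -⅗ - 3/2 = -21/10 ≈ -2.1000)
I(j, H) = 4 + H - 21*j/10 (I(j, H) = H + (4 - 21*j/10) = 4 + H - 21*j/10)
I(38, -35) - 1*(-4774) = (4 - 35 - 21/10*38) - 1*(-4774) = (4 - 35 - 399/5) + 4774 = -554/5 + 4774 = 23316/5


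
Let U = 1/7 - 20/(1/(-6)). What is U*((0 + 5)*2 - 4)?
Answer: 5046/7 ≈ 720.86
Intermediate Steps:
U = 841/7 (U = 1*(1/7) - 20/(-1/6) = 1/7 - 20*(-6) = 1/7 + 120 = 841/7 ≈ 120.14)
U*((0 + 5)*2 - 4) = 841*((0 + 5)*2 - 4)/7 = 841*(5*2 - 4)/7 = 841*(10 - 4)/7 = (841/7)*6 = 5046/7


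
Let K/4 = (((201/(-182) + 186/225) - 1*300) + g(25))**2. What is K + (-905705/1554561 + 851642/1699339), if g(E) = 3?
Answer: 4833205211186583526133186/13672583828385811875 ≈ 3.5350e+5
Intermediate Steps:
K = 16466073581281/46580625 (K = 4*(((201/(-182) + 186/225) - 1*300) + 3)**2 = 4*(((201*(-1/182) + 186*(1/225)) - 300) + 3)**2 = 4*(((-201/182 + 62/75) - 300) + 3)**2 = 4*((-3791/13650 - 300) + 3)**2 = 4*(-4098791/13650 + 3)**2 = 4*(-4057841/13650)**2 = 4*(16466073581281/186322500) = 16466073581281/46580625 ≈ 3.5350e+5)
K + (-905705/1554561 + 851642/1699339) = 16466073581281/46580625 + (-905705/1554561 + 851642/1699339) = 16466073581281/46580625 - 215170389833/2641726135179 = 4833205211186583526133186/13672583828385811875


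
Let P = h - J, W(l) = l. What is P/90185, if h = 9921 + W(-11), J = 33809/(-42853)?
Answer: 24982767/227335165 ≈ 0.10989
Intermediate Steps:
J = -33809/42853 (J = 33809*(-1/42853) = -33809/42853 ≈ -0.78895)
h = 9910 (h = 9921 - 11 = 9910)
P = 424707039/42853 (P = 9910 - 1*(-33809/42853) = 9910 + 33809/42853 = 424707039/42853 ≈ 9910.8)
P/90185 = (424707039/42853)/90185 = (424707039/42853)*(1/90185) = 24982767/227335165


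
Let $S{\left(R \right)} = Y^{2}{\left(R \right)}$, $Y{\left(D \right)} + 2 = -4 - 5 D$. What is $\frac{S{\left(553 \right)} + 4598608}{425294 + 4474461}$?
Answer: $\frac{12277049}{4899755} \approx 2.5056$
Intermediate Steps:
$Y{\left(D \right)} = -6 - 5 D$ ($Y{\left(D \right)} = -2 - \left(4 + 5 D\right) = -6 - 5 D$)
$S{\left(R \right)} = \left(-6 - 5 R\right)^{2}$
$\frac{S{\left(553 \right)} + 4598608}{425294 + 4474461} = \frac{\left(6 + 5 \cdot 553\right)^{2} + 4598608}{425294 + 4474461} = \frac{\left(6 + 2765\right)^{2} + 4598608}{4899755} = \left(2771^{2} + 4598608\right) \frac{1}{4899755} = \left(7678441 + 4598608\right) \frac{1}{4899755} = 12277049 \cdot \frac{1}{4899755} = \frac{12277049}{4899755}$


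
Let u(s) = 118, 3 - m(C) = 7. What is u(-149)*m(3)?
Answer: -472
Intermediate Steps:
m(C) = -4 (m(C) = 3 - 1*7 = 3 - 7 = -4)
u(-149)*m(3) = 118*(-4) = -472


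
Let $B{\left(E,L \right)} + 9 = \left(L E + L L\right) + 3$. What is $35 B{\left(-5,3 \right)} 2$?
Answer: $-840$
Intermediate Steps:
$B{\left(E,L \right)} = -6 + L^{2} + E L$ ($B{\left(E,L \right)} = -9 + \left(\left(L E + L L\right) + 3\right) = -9 + \left(\left(E L + L^{2}\right) + 3\right) = -9 + \left(\left(L^{2} + E L\right) + 3\right) = -9 + \left(3 + L^{2} + E L\right) = -6 + L^{2} + E L$)
$35 B{\left(-5,3 \right)} 2 = 35 \left(-6 + 3^{2} - 15\right) 2 = 35 \left(-6 + 9 - 15\right) 2 = 35 \left(-12\right) 2 = \left(-420\right) 2 = -840$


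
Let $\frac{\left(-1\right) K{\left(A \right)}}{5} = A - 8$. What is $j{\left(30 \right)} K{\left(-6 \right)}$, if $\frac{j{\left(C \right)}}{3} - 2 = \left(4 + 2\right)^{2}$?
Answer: $7980$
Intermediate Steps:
$K{\left(A \right)} = 40 - 5 A$ ($K{\left(A \right)} = - 5 \left(A - 8\right) = - 5 \left(-8 + A\right) = 40 - 5 A$)
$j{\left(C \right)} = 114$ ($j{\left(C \right)} = 6 + 3 \left(4 + 2\right)^{2} = 6 + 3 \cdot 6^{2} = 6 + 3 \cdot 36 = 6 + 108 = 114$)
$j{\left(30 \right)} K{\left(-6 \right)} = 114 \left(40 - -30\right) = 114 \left(40 + 30\right) = 114 \cdot 70 = 7980$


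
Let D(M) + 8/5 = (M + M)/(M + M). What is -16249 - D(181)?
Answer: -81242/5 ≈ -16248.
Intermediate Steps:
D(M) = -⅗ (D(M) = -8/5 + (M + M)/(M + M) = -8/5 + (2*M)/((2*M)) = -8/5 + (2*M)*(1/(2*M)) = -8/5 + 1 = -⅗)
-16249 - D(181) = -16249 - 1*(-⅗) = -16249 + ⅗ = -81242/5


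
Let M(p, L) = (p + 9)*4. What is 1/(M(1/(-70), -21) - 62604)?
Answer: -35/2189882 ≈ -1.5983e-5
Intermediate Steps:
M(p, L) = 36 + 4*p (M(p, L) = (9 + p)*4 = 36 + 4*p)
1/(M(1/(-70), -21) - 62604) = 1/((36 + 4/(-70)) - 62604) = 1/((36 + 4*(-1/70)) - 62604) = 1/((36 - 2/35) - 62604) = 1/(1258/35 - 62604) = 1/(-2189882/35) = -35/2189882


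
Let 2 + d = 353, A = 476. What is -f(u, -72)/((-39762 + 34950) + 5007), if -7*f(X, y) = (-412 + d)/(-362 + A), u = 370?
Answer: -61/155610 ≈ -0.00039201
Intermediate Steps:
d = 351 (d = -2 + 353 = 351)
f(X, y) = 61/798 (f(X, y) = -(-412 + 351)/(7*(-362 + 476)) = -(-61)/(7*114) = -⅐*(-61/114) = 61/798)
-f(u, -72)/((-39762 + 34950) + 5007) = -61/(798*((-39762 + 34950) + 5007)) = -61/(798*(-4812 + 5007)) = -61/(798*195) = -1*61/155610 = -61/155610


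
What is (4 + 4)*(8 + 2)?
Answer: 80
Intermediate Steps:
(4 + 4)*(8 + 2) = 8*10 = 80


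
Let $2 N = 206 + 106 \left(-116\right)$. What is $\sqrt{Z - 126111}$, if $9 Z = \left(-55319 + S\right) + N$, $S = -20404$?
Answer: $\frac{61 i \sqrt{327}}{3} \approx 367.69 i$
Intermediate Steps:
$N = -6045$ ($N = \frac{206 + 106 \left(-116\right)}{2} = \frac{206 - 12296}{2} = \frac{1}{2} \left(-12090\right) = -6045$)
$Z = - \frac{27256}{3}$ ($Z = \frac{\left(-55319 - 20404\right) - 6045}{9} = \frac{-75723 - 6045}{9} = \frac{1}{9} \left(-81768\right) = - \frac{27256}{3} \approx -9085.3$)
$\sqrt{Z - 126111} = \sqrt{- \frac{27256}{3} - 126111} = \sqrt{- \frac{405589}{3}} = \frac{61 i \sqrt{327}}{3}$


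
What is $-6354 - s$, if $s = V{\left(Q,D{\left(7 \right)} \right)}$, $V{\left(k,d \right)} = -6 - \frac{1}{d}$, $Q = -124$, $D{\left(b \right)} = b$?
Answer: $- \frac{44435}{7} \approx -6347.9$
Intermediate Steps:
$s = - \frac{43}{7}$ ($s = -6 - \frac{1}{7} = - \frac{43}{7} \approx -6.1429$)
$-6354 - s = -6354 - - \frac{43}{7} = -6354 + \frac{43}{7} = - \frac{44435}{7}$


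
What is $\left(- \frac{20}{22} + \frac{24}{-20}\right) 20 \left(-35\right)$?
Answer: $\frac{16240}{11} \approx 1476.4$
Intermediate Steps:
$\left(- \frac{20}{22} + \frac{24}{-20}\right) 20 \left(-35\right) = \left(\left(-20\right) \frac{1}{22} + 24 \left(- \frac{1}{20}\right)\right) 20 \left(-35\right) = \left(- \frac{10}{11} - \frac{6}{5}\right) 20 \left(-35\right) = \left(- \frac{116}{55}\right) 20 \left(-35\right) = \left(- \frac{464}{11}\right) \left(-35\right) = \frac{16240}{11}$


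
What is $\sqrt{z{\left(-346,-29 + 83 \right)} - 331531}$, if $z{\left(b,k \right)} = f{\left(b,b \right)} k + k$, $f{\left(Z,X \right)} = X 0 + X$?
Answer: $i \sqrt{350161} \approx 591.74 i$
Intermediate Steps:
$f{\left(Z,X \right)} = X$ ($f{\left(Z,X \right)} = 0 + X = X$)
$z{\left(b,k \right)} = k + b k$ ($z{\left(b,k \right)} = b k + k = k + b k$)
$\sqrt{z{\left(-346,-29 + 83 \right)} - 331531} = \sqrt{\left(-29 + 83\right) \left(1 - 346\right) - 331531} = \sqrt{54 \left(-345\right) - 331531} = \sqrt{-18630 - 331531} = \sqrt{-350161} = i \sqrt{350161}$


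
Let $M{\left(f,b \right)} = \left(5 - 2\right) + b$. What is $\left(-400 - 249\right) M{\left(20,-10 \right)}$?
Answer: $4543$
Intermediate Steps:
$M{\left(f,b \right)} = 3 + b$
$\left(-400 - 249\right) M{\left(20,-10 \right)} = \left(-400 - 249\right) \left(3 - 10\right) = \left(-649\right) \left(-7\right) = 4543$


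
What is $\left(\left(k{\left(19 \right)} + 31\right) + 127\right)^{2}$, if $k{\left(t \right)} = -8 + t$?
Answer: $28561$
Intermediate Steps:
$\left(\left(k{\left(19 \right)} + 31\right) + 127\right)^{2} = \left(\left(\left(-8 + 19\right) + 31\right) + 127\right)^{2} = \left(\left(11 + 31\right) + 127\right)^{2} = \left(42 + 127\right)^{2} = 169^{2} = 28561$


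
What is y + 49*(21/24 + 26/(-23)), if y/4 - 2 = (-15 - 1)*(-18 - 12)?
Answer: 352449/184 ≈ 1915.5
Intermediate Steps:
y = 1928 (y = 8 + 4*((-15 - 1)*(-18 - 12)) = 8 + 4*(-16*(-30)) = 8 + 4*480 = 8 + 1920 = 1928)
y + 49*(21/24 + 26/(-23)) = 1928 + 49*(21/24 + 26/(-23)) = 1928 + 49*(21*(1/24) + 26*(-1/23)) = 1928 + 49*(7/8 - 26/23) = 1928 + 49*(-47/184) = 1928 - 2303/184 = 352449/184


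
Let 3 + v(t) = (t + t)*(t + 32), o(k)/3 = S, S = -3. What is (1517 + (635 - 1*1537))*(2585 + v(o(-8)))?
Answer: 1333320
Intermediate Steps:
o(k) = -9 (o(k) = 3*(-3) = -9)
v(t) = -3 + 2*t*(32 + t) (v(t) = -3 + (t + t)*(t + 32) = -3 + (2*t)*(32 + t) = -3 + 2*t*(32 + t))
(1517 + (635 - 1*1537))*(2585 + v(o(-8))) = (1517 + (635 - 1*1537))*(2585 + (-3 + 2*(-9)**2 + 64*(-9))) = (1517 + (635 - 1537))*(2585 + (-3 + 2*81 - 576)) = (1517 - 902)*(2585 + (-3 + 162 - 576)) = 615*(2585 - 417) = 615*2168 = 1333320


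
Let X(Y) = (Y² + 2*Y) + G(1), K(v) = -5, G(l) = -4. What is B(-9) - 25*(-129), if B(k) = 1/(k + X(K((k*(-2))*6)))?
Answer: 6451/2 ≈ 3225.5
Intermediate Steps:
X(Y) = -4 + Y² + 2*Y (X(Y) = (Y² + 2*Y) - 4 = -4 + Y² + 2*Y)
B(k) = 1/(11 + k) (B(k) = 1/(k + (-4 + (-5)² + 2*(-5))) = 1/(k + (-4 + 25 - 10)) = 1/(k + 11) = 1/(11 + k))
B(-9) - 25*(-129) = 1/(11 - 9) - 25*(-129) = 1/2 + 3225 = ½ + 3225 = 6451/2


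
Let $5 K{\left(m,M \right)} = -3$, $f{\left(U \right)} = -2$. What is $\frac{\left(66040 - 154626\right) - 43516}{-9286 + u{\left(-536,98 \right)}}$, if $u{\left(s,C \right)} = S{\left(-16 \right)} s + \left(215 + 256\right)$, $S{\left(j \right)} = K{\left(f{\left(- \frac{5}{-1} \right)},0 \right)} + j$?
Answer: $- \frac{660510}{413} \approx -1599.3$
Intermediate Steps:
$K{\left(m,M \right)} = - \frac{3}{5}$ ($K{\left(m,M \right)} = \frac{1}{5} \left(-3\right) = - \frac{3}{5}$)
$S{\left(j \right)} = - \frac{3}{5} + j$
$u{\left(s,C \right)} = 471 - \frac{83 s}{5}$ ($u{\left(s,C \right)} = \left(- \frac{3}{5} - 16\right) s + \left(215 + 256\right) = - \frac{83 s}{5} + 471 = 471 - \frac{83 s}{5}$)
$\frac{\left(66040 - 154626\right) - 43516}{-9286 + u{\left(-536,98 \right)}} = \frac{\left(66040 - 154626\right) - 43516}{-9286 + \left(471 - - \frac{44488}{5}\right)} = \frac{\left(66040 - 154626\right) - 43516}{-9286 + \left(471 + \frac{44488}{5}\right)} = \frac{-88586 - 43516}{-9286 + \frac{46843}{5}} = - \frac{132102}{\frac{413}{5}} = \left(-132102\right) \frac{5}{413} = - \frac{660510}{413}$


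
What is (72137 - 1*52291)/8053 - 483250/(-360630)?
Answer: 1104867523/290415339 ≈ 3.8044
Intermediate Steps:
(72137 - 1*52291)/8053 - 483250/(-360630) = (72137 - 52291)*(1/8053) - 483250*(-1/360630) = 19846*(1/8053) + 48325/36063 = 19846/8053 + 48325/36063 = 1104867523/290415339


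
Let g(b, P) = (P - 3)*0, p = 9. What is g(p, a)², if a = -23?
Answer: 0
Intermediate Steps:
g(b, P) = 0 (g(b, P) = (-3 + P)*0 = 0)
g(p, a)² = 0² = 0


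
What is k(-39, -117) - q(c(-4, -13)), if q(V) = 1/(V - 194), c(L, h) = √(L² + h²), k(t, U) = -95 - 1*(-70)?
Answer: -936081/37451 + √185/37451 ≈ -24.994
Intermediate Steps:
k(t, U) = -25 (k(t, U) = -95 + 70 = -25)
q(V) = 1/(-194 + V)
k(-39, -117) - q(c(-4, -13)) = -25 - 1/(-194 + √((-4)² + (-13)²)) = -25 - 1/(-194 + √(16 + 169)) = -25 - 1/(-194 + √185)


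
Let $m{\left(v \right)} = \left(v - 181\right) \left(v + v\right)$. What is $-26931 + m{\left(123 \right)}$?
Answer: $-41199$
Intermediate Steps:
$m{\left(v \right)} = 2 v \left(-181 + v\right)$ ($m{\left(v \right)} = \left(-181 + v\right) 2 v = 2 v \left(-181 + v\right)$)
$-26931 + m{\left(123 \right)} = -26931 + 2 \cdot 123 \left(-181 + 123\right) = -26931 + 2 \cdot 123 \left(-58\right) = -26931 - 14268 = -41199$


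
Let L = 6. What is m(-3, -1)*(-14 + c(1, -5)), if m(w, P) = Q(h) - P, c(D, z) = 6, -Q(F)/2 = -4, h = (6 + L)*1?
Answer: -72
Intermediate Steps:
h = 12 (h = (6 + 6)*1 = 12*1 = 12)
Q(F) = 8 (Q(F) = -2*(-4) = 8)
m(w, P) = 8 - P
m(-3, -1)*(-14 + c(1, -5)) = (8 - 1*(-1))*(-14 + 6) = (8 + 1)*(-8) = 9*(-8) = -72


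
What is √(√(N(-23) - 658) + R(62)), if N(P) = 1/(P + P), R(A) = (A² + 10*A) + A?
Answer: √(9577016 + 46*I*√1392374)/46 ≈ 67.276 + 0.19065*I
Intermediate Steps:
R(A) = A² + 11*A
N(P) = 1/(2*P)
√(√(N(-23) - 658) + R(62)) = √(√((½)/(-23) - 658) + 62*(11 + 62)) = √(√((½)*(-1/23) - 658) + 62*73) = √(√(-1/46 - 658) + 4526) = √(√(-30269/46) + 4526) = √(I*√1392374/46 + 4526) = √(4526 + I*√1392374/46)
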